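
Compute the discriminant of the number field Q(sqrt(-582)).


For K = Q(sqrt(d)) with d squarefree: disc(K) = d if d = 1 mod 4, and disc(K) = 4d if d = 2 or 3 mod 4.
Here d = -582, and d mod 4 = 2.
d = 2 mod 4, not 1 (O_K = Z[sqrt(d)]), so disc(K) = 4d = 4 * (-582) = -2328

-2328


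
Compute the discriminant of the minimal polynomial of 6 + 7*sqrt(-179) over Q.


The element 6 + 7*sqrt(-179) has minimal polynomial:
x^2 - 12*x + 8807
Discriminant = (-12)^2 - 4*(8807)
= 144 - 35228
= -35084

-35084


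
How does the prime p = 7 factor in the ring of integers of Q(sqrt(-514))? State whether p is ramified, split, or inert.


K = Q(sqrt(-514)). Since d mod 4 = 2, disc(K) = -2056.
Check p | disc: -2056 mod 7 = 2.
p does not divide disc. Compute Legendre symbol (d/p):
4^((7-1)/2) mod 7 = 1
(d/p) = 1, so p splits: (p) = P*P' with e=1, f=1, g=2.
Therefore p is split.

split


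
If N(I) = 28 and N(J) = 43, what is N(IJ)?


N(IJ) = N(I) * N(J)
= 28 * 43
= 1204

1204


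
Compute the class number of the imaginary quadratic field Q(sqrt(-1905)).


K = Q(sqrt(-1905)). d mod 4 = 3, so D = disc(K) = 4d = -7620
h(K) equals the number of primitive reduced positive-definite forms (a, b, c) = a*x^2 + b*x*y + c*y^2 with b^2 - 4ac = D,
where reduced means |b| <= a <= c, with b >= 0 whenever |b| = a or a = c, and primitive means gcd(a, b, c) = 1.
Reduced forces 3a^2 <= |D| = 7620, so 1 <= a <= 50; b must have the parity of D, and c = (b^2 - D)/(4a) must be an integer >= a.
Enumerate a = 1..50, b in [-a, a]:
  a=1: (1, 0, 1905)  [1]
  a=2: (2, 2, 953)  [1]
  a=3: (3, 0, 635)  [1]
  a=4: none
  a=5: (5, 0, 381)  [1]
  a=6: (6, 6, 319)  [1]
  a=7..9: none
  a=10: (10, 10, 193)  [1]
  a=11: (11, -6, 174), (11, 6, 174)  [2]
  a=12..14: none
  a=15: (15, 0, 127)  [1]
  a=16: none
  a=17: (17, -8, 113), (17, 8, 113)  [2]
  a=18..21: none
  a=22: (22, -6, 87), (22, 6, 87)  [2]
  a=23: (23, -4, 83), (23, 4, 83)  [2]
  a=24..28: none
  a=29: (29, -6, 66), (29, 6, 66)  [2]
  a=30: (30, 30, 71)  [1]
  a=31..32: none
  a=33: (33, -6, 58), (33, 6, 58)  [2]
  a=34: (34, -26, 61), (34, 26, 61)  [2]
  a=35..45: none
  a=46: (46, -42, 51), (46, 42, 51)  [2]
  a=47..50: none
Total reduced forms: 1 + 1 + 1 + 1 + 1 + 1 + 2 + 1 + 2 + 2 + 2 + 2 + 1 + 2 + 2 + 2 = 24
h = 24

24


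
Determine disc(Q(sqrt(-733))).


For K = Q(sqrt(d)) with d squarefree: disc(K) = d if d = 1 mod 4, and disc(K) = 4d if d = 2 or 3 mod 4.
Here d = -733, and d mod 4 = 3.
d = 3 mod 4, not 1 (O_K = Z[sqrt(d)]), so disc(K) = 4d = 4 * (-733) = -2932

-2932


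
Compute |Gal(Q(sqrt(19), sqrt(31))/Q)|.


The 2 square roots of distinct primes are multiplicatively independent over Q,
so [K:Q] = 2^2 and Gal(K/Q) is isomorphic to (Z/2Z)^2.
|Gal| = 2^2 = 4

4


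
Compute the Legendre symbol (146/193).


p = 193 is prime, so compute (146/193) with the reciprocity algorithm (Jacobi-symbol steps: pull out 2s via (2/n), flip via reciprocity, reduce):
  pull out 2: (2/193) = +1  (since 193 mod 8 = 1)
  reciprocity: (73/193) -> +(193/73)
  reduce: (47/73)
  reciprocity: (47/73) -> +(73/47)
  reduce: (26/47)
  pull out 2: (2/47) = +1  (since 47 mod 8 = 7)
  reciprocity: (13/47) -> +(47/13)
  reduce: (8/13)
  pull out 2: (2/13) = -1  (since 13 mod 8 = 5)
  pull out 2: (2/13) = -1  (since 13 mod 8 = 5)
  pull out 2: (2/13) = -1  (since 13 mod 8 = 5)
  (1/13) = 1
Product of signs = -1
(146/193) = -1

-1


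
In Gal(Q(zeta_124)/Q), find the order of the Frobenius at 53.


The Frobenius at p in Gal(Q(zeta_n)/Q) = (Z/nZ)* is the class of p, so its order is ord_124(53), the smallest k >= 1 with 53^k = 1 mod 124.
n = 124 = 2^2 * 31, phi(124) = 60; the order divides phi(n).
Divisors of 60: 1, 2, 3, 4, 5, 6, 10, 12, 15, 20, 30, 60
Repeated squaring mod 124: 53^1 = 53, 53^2 = 81, 53^4 = 113, 53^8 = 121, 53^16 = 9, 53^32 = 81
Test divisors in increasing order:
  k=1: 53^1 = 53 mod 124
  k=2: 53^2 = 81 mod 124
  k=3: 53^3 = 81 * 53 = 77 mod 124
  k=4: 53^4 = 113 mod 124
  k=5: 53^5 = 113 * 53 = 37 mod 124
  k=6: 53^6 = 113 * 81 = 101 mod 124
  k=10: 53^10 = 121 * 81 = 5 mod 124
  k=12: 53^12 = 121 * 113 = 33 mod 124
  k=15: 53^15 = 121 * 113 * 81 * 53 = 61 mod 124
  k=20: 53^20 = 9 * 113 = 25 mod 124
  k=30: 53^30 = 9 * 121 * 113 * 81 = 1 mod 124  <- first divisor giving 1
Order = 30

30


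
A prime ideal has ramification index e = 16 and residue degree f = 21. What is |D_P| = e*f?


|D_P| = e * f
= 16 * 21
= 336

336


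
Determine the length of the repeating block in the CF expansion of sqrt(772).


Run the CF algorithm for sqrt(772).
a_0 = floor(sqrt(772)) = 27; set m_0=0, q_0=1.
Recurrence: m' = q*a - m,  q' = (d - m'^2)/q,  a' = floor((a_0 + m')/q').
  step 1: m=27, q=43, a=1
  step 2: m=16, q=12, a=3
  step 3: m=20, q=31, a=1
  step 4: m=11, q=21, a=1
  step 5: m=10, q=32, a=1
  step 6: m=22, q=9, a=5
  step 7: m=23, q=27, a=1
  step 8: m=4, q=28, a=1
  step 9: m=24, q=7, a=7
  step 10: m=25, q=21, a=2
  step 11: m=17, q=23, a=1
  step 12: m=6, q=32, a=1
  step 13: m=26, q=3, a=17
  step 14: m=25, q=49, a=1
  step 15: m=24, q=4, a=12
  step 16: m=24, q=49, a=1
  step 17: m=25, q=3, a=17
  step 18: m=26, q=32, a=1
  step 19: m=6, q=23, a=1
  step 20: m=17, q=21, a=2
  step 21: m=25, q=7, a=7
  step 22: m=24, q=28, a=1
  step 23: m=4, q=27, a=1
  step 24: m=23, q=9, a=5
  step 25: m=22, q=32, a=1
  step 26: m=10, q=21, a=1
  step 27: m=11, q=31, a=1
  step 28: m=20, q=12, a=3
  step 29: m=16, q=43, a=1
  step 30: m=27, q=1, a=54
a_30 = 2*a_0 = 54, so the period closes here.
sqrt(772) = [27; 1, 3, 1, 1, 1, 5, 1, 1, 7, 2, 1, 1, 17, 1, 12, 1, 17, 1, 1, 2, 7, 1, 1, 5, 1, 1, 1, 3, 1, 54]
Period length = 30

30


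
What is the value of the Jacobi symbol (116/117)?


Compute (116/117) via quadratic reciprocity:
  pull out 2: (2/117) = -1  (since 117 mod 8 = 5)
  pull out 2: (2/117) = -1  (since 117 mod 8 = 5)
  reciprocity: (29/117) -> +(117/29)
  reduce: (1/29)
  (1/29) = 1
Product of signs = 1

1


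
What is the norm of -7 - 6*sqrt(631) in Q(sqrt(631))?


N(a + b*sqrt(d)) = a^2 - d*b^2
= (-7)^2 - (631)*(-6)^2
= 49 - 22716
= -22667

-22667


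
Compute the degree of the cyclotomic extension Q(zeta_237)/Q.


The degree equals Euler's totient phi(237).
237 = 3 * 79
phi(237) = 156

156


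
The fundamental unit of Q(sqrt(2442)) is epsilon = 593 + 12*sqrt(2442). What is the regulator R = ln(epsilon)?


epsilon = 593 + 12*sqrt(2442)
= 1185.9992
R = ln(1185.9992)
= 7.0783

7.0783


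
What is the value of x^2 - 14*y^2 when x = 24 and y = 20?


x^2 - d*y^2
= 24^2 - 14*20^2
= 576 - 5600
= -5024

-5024


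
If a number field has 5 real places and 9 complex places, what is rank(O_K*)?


By Dirichlet's unit theorem:
rank = r1 + r2 - 1
= 5 + 9 - 1
= 13

13


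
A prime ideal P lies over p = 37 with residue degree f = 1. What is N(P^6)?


N(P^a) = p^(a*f)
= 37^(6*1)
= 37^6
= 2565726409

2565726409


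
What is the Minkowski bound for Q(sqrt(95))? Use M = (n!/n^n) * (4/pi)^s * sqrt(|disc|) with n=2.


d = 95, d mod 4 = 3, so disc(K) = 4d = 380; |disc(K)| = 380
Real quadratic field, so n = 2, s = r2 = 0, r1 = 2
M = (n!/n^n) * (4/pi)^s * sqrt(|disc(K)|) = (2!/2^2) * (4/pi)^0 * sqrt(380)
= 0.5 * 1.000000 * 19.493589
= 9.7468

9.7468


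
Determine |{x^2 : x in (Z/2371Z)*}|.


For prime p, the number of non-zero quadratic residues is (p-1)/2.
= (2371-1)/2
= 1185

1185


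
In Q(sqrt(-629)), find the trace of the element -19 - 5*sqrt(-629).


Tr(a + b*sqrt(d)) = (a + b*sqrt(d)) + (a - b*sqrt(d)) = 2a
= 2 * (-19)
= -38

-38


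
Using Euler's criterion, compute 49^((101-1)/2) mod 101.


p = 101 is prime and the exponent is (p-1)/2 = 50, so by Euler's criterion 49^50 = (49/101) = +1 or -1 mod 101.
Compute by square-and-multiply:
  50 = 32 + 16 + 2 (binary 110010)
  Repeated squaring mod 101: 49^1 = 49, 49^2 = 78, 49^4 = 24, 49^8 = 71, 49^16 = 92, 49^32 = 81
  49^50 = 49^32 * 49^16 * 49^2 = 81 * 92 * 78 mod 101
    81 * 92 = 7452 = 79 mod 101
    79 * 78 = 6162 = 1 mod 101
  49^50 = 1 mod 101
Result 1: 49 is a quadratic residue mod 101.
49^50 mod 101 = 1

1


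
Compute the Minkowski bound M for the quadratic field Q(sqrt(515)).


d = 515, d mod 4 = 3, so disc(K) = 4d = 2060; |disc(K)| = 2060
Real quadratic field, so n = 2, s = r2 = 0, r1 = 2
M = (n!/n^n) * (4/pi)^s * sqrt(|disc(K)|) = (2!/2^2) * (4/pi)^0 * sqrt(2060)
= 0.5 * 1.000000 * 45.387223
= 22.6936

22.6936


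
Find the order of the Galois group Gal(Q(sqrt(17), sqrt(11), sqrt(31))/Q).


The 3 square roots of distinct primes are multiplicatively independent over Q,
so [K:Q] = 2^3 and Gal(K/Q) is isomorphic to (Z/2Z)^3.
|Gal| = 2^3 = 8

8


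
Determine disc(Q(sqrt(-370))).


For K = Q(sqrt(d)) with d squarefree: disc(K) = d if d = 1 mod 4, and disc(K) = 4d if d = 2 or 3 mod 4.
Here d = -370, and d mod 4 = 2.
d = 2 mod 4, not 1 (O_K = Z[sqrt(d)]), so disc(K) = 4d = 4 * (-370) = -1480

-1480


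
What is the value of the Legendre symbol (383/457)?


p = 457 is prime, so compute (383/457) with the reciprocity algorithm (Jacobi-symbol steps: pull out 2s via (2/n), flip via reciprocity, reduce):
  reciprocity: (383/457) -> +(457/383)
  reduce: (74/383)
  pull out 2: (2/383) = +1  (since 383 mod 8 = 7)
  reciprocity: (37/383) -> +(383/37)
  reduce: (13/37)
  reciprocity: (13/37) -> +(37/13)
  reduce: (11/13)
  reciprocity: (11/13) -> +(13/11)
  reduce: (2/11)
  pull out 2: (2/11) = -1  (since 11 mod 8 = 3)
  (1/11) = 1
Product of signs = -1
(383/457) = -1

-1


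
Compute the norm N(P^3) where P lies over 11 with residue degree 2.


N(P^a) = p^(a*f)
= 11^(3*2)
= 11^6
= 1771561

1771561


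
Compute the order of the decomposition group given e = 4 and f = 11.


|D_P| = e * f
= 4 * 11
= 44

44


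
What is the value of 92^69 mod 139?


p = 139 is prime and the exponent is (p-1)/2 = 69, so by Euler's criterion 92^69 = (92/139) = +1 or -1 mod 139.
Compute by square-and-multiply:
  69 = 64 + 4 + 1 (binary 1000101)
  Repeated squaring mod 139: 92^1 = 92, 92^2 = 124, 92^4 = 86, 92^8 = 29, 92^16 = 7, 92^32 = 49, 92^64 = 38
  92^69 = 92^64 * 92^4 * 92^1 = 38 * 86 * 92 mod 139
    38 * 86 = 3268 = 71 mod 139
    71 * 92 = 6532 = 138 mod 139
  92^69 = 138 mod 139
Result 138 = p - 1 = -1 mod 139: 92 is a quadratic non-residue mod 139. As a residue in [0, p-1] the value is 138.
92^69 mod 139 = 138

138


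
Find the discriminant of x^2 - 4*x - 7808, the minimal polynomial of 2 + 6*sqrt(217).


The element 2 + 6*sqrt(217) has minimal polynomial:
x^2 - 4*x - 7808
Discriminant = (-4)^2 - 4*(-7808)
= 16 + 31232
= 31248

31248


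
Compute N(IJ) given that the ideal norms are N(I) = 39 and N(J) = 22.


N(IJ) = N(I) * N(J)
= 39 * 22
= 858

858


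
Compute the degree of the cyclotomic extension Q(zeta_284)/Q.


The degree equals Euler's totient phi(284).
284 = 2^2 * 71
phi(284) = 140

140


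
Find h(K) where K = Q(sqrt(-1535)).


K = Q(sqrt(-1535)). d mod 4 = 1, so D = disc(K) = d = -1535
h(K) equals the number of primitive reduced positive-definite forms (a, b, c) = a*x^2 + b*x*y + c*y^2 with b^2 - 4ac = D,
where reduced means |b| <= a <= c, with b >= 0 whenever |b| = a or a = c, and primitive means gcd(a, b, c) = 1.
Reduced forces 3a^2 <= |D| = 1535, so 1 <= a <= 22; b must have the parity of D, and c = (b^2 - D)/(4a) must be an integer >= a.
Enumerate a = 1..22, b in [-a, a]:
  a=1: (1, 1, 384)  [1]
  a=2: (2, -1, 192), (2, 1, 192)  [2]
  a=3: (3, -1, 128), (3, 1, 128)  [2]
  a=4: (4, -1, 96), (4, 1, 96)  [2]
  a=5: (5, 5, 78)  [1]
  a=6: (6, -5, 65), (6, -1, 64), (6, 1, 64), (6, 5, 65)  [4]
  a=7: none
  a=8: (8, -1, 48), (8, 1, 48)  [2]
  a=9: (9, -7, 44), (9, 7, 44)  [2]
  a=10: (10, -5, 39), (10, 5, 39)  [2]
  a=11: (11, -7, 36), (11, 7, 36)  [2]
  a=12: (12, -7, 33), (12, -1, 32), (12, 1, 32), (12, 7, 33)  [4]
  a=13: (13, -5, 30), (13, 5, 30)  [2]
  a=14: none
  a=15: (15, -5, 26), (15, 5, 26)  [2]
  a=16: (16, -1, 24), (16, 1, 24)  [2]
  a=17: none
  a=18: (18, -11, 23), (18, -7, 22), (18, 7, 22), (18, 11, 23)  [4]
  a=19: (19, -17, 24), (19, 17, 24)  [2]
  a=20: (20, -15, 22), (20, 15, 22)  [2]
  a=21..22: none
Total reduced forms: 1 + 2 + 2 + 2 + 1 + 4 + 2 + 2 + 2 + 2 + 4 + 2 + 2 + 2 + 4 + 2 + 2 = 38
h = 38

38


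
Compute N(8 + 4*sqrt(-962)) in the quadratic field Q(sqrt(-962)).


N(a + b*sqrt(d)) = a^2 - d*b^2
= (8)^2 - (-962)*(4)^2
= 64 + 15392
= 15456

15456


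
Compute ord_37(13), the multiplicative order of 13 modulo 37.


We want ord_37(13), the smallest k >= 1 with 13^k = 1 mod 37.
n = 37 = 37, phi(37) = 36; the order divides phi(n).
Divisors of 36: 1, 2, 3, 4, 6, 9, 12, 18, 36
Repeated squaring mod 37: 13^1 = 13, 13^2 = 21, 13^4 = 34, 13^8 = 9, 13^16 = 7, 13^32 = 12
Test divisors in increasing order:
  k=1: 13^1 = 13 mod 37
  k=2: 13^2 = 21 mod 37
  k=3: 13^3 = 21 * 13 = 14 mod 37
  k=4: 13^4 = 34 mod 37
  k=6: 13^6 = 34 * 21 = 11 mod 37
  k=9: 13^9 = 9 * 13 = 6 mod 37
  k=12: 13^12 = 9 * 34 = 10 mod 37
  k=18: 13^18 = 7 * 21 = 36 mod 37
  k=36: 13^36 = 12 * 34 = 1 mod 37  <- first divisor giving 1
Order = 36

36


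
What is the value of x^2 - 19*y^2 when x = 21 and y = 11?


x^2 - d*y^2
= 21^2 - 19*11^2
= 441 - 2299
= -1858

-1858


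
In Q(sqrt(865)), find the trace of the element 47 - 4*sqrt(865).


Tr(a + b*sqrt(d)) = (a + b*sqrt(d)) + (a - b*sqrt(d)) = 2a
= 2 * (47)
= 94

94


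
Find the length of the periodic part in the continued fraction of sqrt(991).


Run the CF algorithm for sqrt(991).
a_0 = floor(sqrt(991)) = 31; set m_0=0, q_0=1.
Recurrence: m' = q*a - m,  q' = (d - m'^2)/q,  a' = floor((a_0 + m')/q').
  step 1: m=31, q=30, a=2
  step 2: m=29, q=5, a=12
  step 3: m=31, q=6, a=10
  step 4: m=29, q=25, a=2
  step 5: m=21, q=22, a=2
  step 6: m=23, q=21, a=2
  step 7: m=19, q=30, a=1
  step 8: m=11, q=29, a=1
  step 9: m=18, q=23, a=2
  step 10: m=28, q=9, a=6
  step 11: m=26, q=35, a=1
  step 12: m=9, q=26, a=1
  step 13: m=17, q=27, a=1
  step 14: m=10, q=33, a=1
  step 15: m=23, q=14, a=3
  step 16: m=19, q=45, a=1
  step 17: m=26, q=7, a=8
  step 18: m=30, q=13, a=4
  step 19: m=22, q=39, a=1
  step 20: m=17, q=18, a=2
  step 21: m=19, q=35, a=1
  step 22: m=16, q=21, a=2
  step 23: m=26, q=15, a=3
  step 24: m=19, q=42, a=1
  step 25: m=23, q=11, a=4
  step 26: m=21, q=50, a=1
  step 27: m=29, q=3, a=20
  step 28: m=31, q=10, a=6
  step 29: m=29, q=15, a=4
  step 30: m=31, q=2, a=31
  step 31: m=31, q=15, a=4
  step 32: m=29, q=10, a=6
  step 33: m=31, q=3, a=20
  step 34: m=29, q=50, a=1
  step 35: m=21, q=11, a=4
  step 36: m=23, q=42, a=1
  step 37: m=19, q=15, a=3
  step 38: m=26, q=21, a=2
  step 39: m=16, q=35, a=1
  step 40: m=19, q=18, a=2
  step 41: m=17, q=39, a=1
  step 42: m=22, q=13, a=4
  step 43: m=30, q=7, a=8
  step 44: m=26, q=45, a=1
  step 45: m=19, q=14, a=3
  step 46: m=23, q=33, a=1
  step 47: m=10, q=27, a=1
  step 48: m=17, q=26, a=1
  step 49: m=9, q=35, a=1
  step 50: m=26, q=9, a=6
  step 51: m=28, q=23, a=2
  step 52: m=18, q=29, a=1
  step 53: m=11, q=30, a=1
  step 54: m=19, q=21, a=2
  step 55: m=23, q=22, a=2
  step 56: m=21, q=25, a=2
  step 57: m=29, q=6, a=10
  step 58: m=31, q=5, a=12
  step 59: m=29, q=30, a=2
  step 60: m=31, q=1, a=62
a_60 = 2*a_0 = 62, so the period closes here.
sqrt(991) = [31; 2, 12, 10, 2, 2, 2, 1, 1, 2, 6, 1, 1, 1, 1, 3, 1, 8, 4, 1, 2, 1, 2, 3, 1, 4, 1, 20, 6, 4, 31, 4, 6, 20, 1, 4, 1, 3, 2, 1, 2, 1, 4, 8, 1, 3, 1, 1, 1, 1, 6, 2, 1, 1, 2, 2, 2, 10, 12, 2, 62]
Period length = 60

60


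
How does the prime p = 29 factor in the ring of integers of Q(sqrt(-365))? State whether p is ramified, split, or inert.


K = Q(sqrt(-365)). Since d mod 4 = 3, disc(K) = -1460.
Check p | disc: -1460 mod 29 = 19.
p does not divide disc. Compute Legendre symbol (d/p):
12^((29-1)/2) mod 29 = -1
(d/p) = -1, so p is inert: (p) stays prime with e=1, f=2, g=1.
Therefore p is inert.

inert


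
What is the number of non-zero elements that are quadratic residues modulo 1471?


For prime p, the number of non-zero quadratic residues is (p-1)/2.
= (1471-1)/2
= 735

735


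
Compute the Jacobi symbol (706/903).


Compute (706/903) via quadratic reciprocity:
  pull out 2: (2/903) = +1  (since 903 mod 8 = 7)
  reciprocity: (353/903) -> +(903/353)
  reduce: (197/353)
  reciprocity: (197/353) -> +(353/197)
  reduce: (156/197)
  pull out 2: (2/197) = -1  (since 197 mod 8 = 5)
  pull out 2: (2/197) = -1  (since 197 mod 8 = 5)
  reciprocity: (39/197) -> +(197/39)
  reduce: (2/39)
  pull out 2: (2/39) = +1  (since 39 mod 8 = 7)
  (1/39) = 1
Product of signs = 1

1


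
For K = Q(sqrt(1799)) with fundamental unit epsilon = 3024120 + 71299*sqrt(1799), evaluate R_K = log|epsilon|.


epsilon = 3024120 + 71299*sqrt(1799)
= 6.0482e+06
R = ln(6.0482e+06)
= 15.6153

15.6153


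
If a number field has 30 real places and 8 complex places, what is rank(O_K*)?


By Dirichlet's unit theorem:
rank = r1 + r2 - 1
= 30 + 8 - 1
= 37

37


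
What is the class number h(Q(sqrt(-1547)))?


K = Q(sqrt(-1547)). d mod 4 = 1, so D = disc(K) = d = -1547
h(K) equals the number of primitive reduced positive-definite forms (a, b, c) = a*x^2 + b*x*y + c*y^2 with b^2 - 4ac = D,
where reduced means |b| <= a <= c, with b >= 0 whenever |b| = a or a = c, and primitive means gcd(a, b, c) = 1.
Reduced forces 3a^2 <= |D| = 1547, so 1 <= a <= 22; b must have the parity of D, and c = (b^2 - D)/(4a) must be an integer >= a.
Enumerate a = 1..22, b in [-a, a]:
  a=1: (1, 1, 387)  [1]
  a=2: none
  a=3: (3, -1, 129), (3, 1, 129)  [2]
  a=4..6: none
  a=7: (7, 7, 57)  [1]
  a=8: none
  a=9: (9, -1, 43), (9, 1, 43)  [2]
  a=10: none
  a=11: (11, -9, 37), (11, 9, 37)  [2]
  a=12: none
  a=13: (13, 13, 33)  [1]
  a=14..16: none
  a=17: (17, 17, 27)  [1]
  a=18: none
  a=19: (19, -7, 21), (19, 7, 21)  [2]
  a=20..22: none
Total reduced forms: 1 + 2 + 1 + 2 + 2 + 1 + 1 + 2 = 12
h = 12

12


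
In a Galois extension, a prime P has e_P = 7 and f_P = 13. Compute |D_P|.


|D_P| = e * f
= 7 * 13
= 91

91


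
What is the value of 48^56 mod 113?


p = 113 is prime and the exponent is (p-1)/2 = 56, so by Euler's criterion 48^56 = (48/113) = +1 or -1 mod 113.
Compute by square-and-multiply:
  56 = 32 + 16 + 8 (binary 111000)
  Repeated squaring mod 113: 48^1 = 48, 48^2 = 44, 48^4 = 15, 48^8 = 112, 48^16 = 1, 48^32 = 1
  48^56 = 48^32 * 48^16 * 48^8 = 1 * 1 * 112 mod 113
    1 * 1 = 1 = 1 mod 113
    1 * 112 = 112 = 112 mod 113
  48^56 = 112 mod 113
Result 112 = p - 1 = -1 mod 113: 48 is a quadratic non-residue mod 113. As a residue in [0, p-1] the value is 112.
48^56 mod 113 = 112

112


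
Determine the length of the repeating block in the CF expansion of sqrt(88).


Run the CF algorithm for sqrt(88).
a_0 = floor(sqrt(88)) = 9; set m_0=0, q_0=1.
Recurrence: m' = q*a - m,  q' = (d - m'^2)/q,  a' = floor((a_0 + m')/q').
  step 1: m=9, q=7, a=2
  step 2: m=5, q=9, a=1
  step 3: m=4, q=8, a=1
  step 4: m=4, q=9, a=1
  step 5: m=5, q=7, a=2
  step 6: m=9, q=1, a=18
a_6 = 2*a_0 = 18, so the period closes here.
sqrt(88) = [9; 2, 1, 1, 1, 2, 18]
Period length = 6

6


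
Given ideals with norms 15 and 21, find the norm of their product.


N(IJ) = N(I) * N(J)
= 15 * 21
= 315

315


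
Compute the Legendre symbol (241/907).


p = 907 is prime, so compute (241/907) with the reciprocity algorithm (Jacobi-symbol steps: pull out 2s via (2/n), flip via reciprocity, reduce):
  reciprocity: (241/907) -> +(907/241)
  reduce: (184/241)
  pull out 2: (2/241) = +1  (since 241 mod 8 = 1)
  pull out 2: (2/241) = +1  (since 241 mod 8 = 1)
  pull out 2: (2/241) = +1  (since 241 mod 8 = 1)
  reciprocity: (23/241) -> +(241/23)
  reduce: (11/23)
  reciprocity: (11/23) -> -(23/11)
  reduce: (1/11)
  (1/11) = 1
Product of signs = -1
(241/907) = -1

-1


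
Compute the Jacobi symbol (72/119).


Compute (72/119) via quadratic reciprocity:
  pull out 2: (2/119) = +1  (since 119 mod 8 = 7)
  pull out 2: (2/119) = +1  (since 119 mod 8 = 7)
  pull out 2: (2/119) = +1  (since 119 mod 8 = 7)
  reciprocity: (9/119) -> +(119/9)
  reduce: (2/9)
  pull out 2: (2/9) = +1  (since 9 mod 8 = 1)
  (1/9) = 1
Product of signs = 1

1


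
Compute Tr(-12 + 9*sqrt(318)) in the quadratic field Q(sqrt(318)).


Tr(a + b*sqrt(d)) = (a + b*sqrt(d)) + (a - b*sqrt(d)) = 2a
= 2 * (-12)
= -24

-24


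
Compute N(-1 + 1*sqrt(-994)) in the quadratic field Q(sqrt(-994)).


N(a + b*sqrt(d)) = a^2 - d*b^2
= (-1)^2 - (-994)*(1)^2
= 1 + 994
= 995

995


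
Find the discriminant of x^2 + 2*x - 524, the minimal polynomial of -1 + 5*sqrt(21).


The element -1 + 5*sqrt(21) has minimal polynomial:
x^2 + 2*x - 524
Discriminant = (2)^2 - 4*(-524)
= 4 + 2096
= 2100

2100


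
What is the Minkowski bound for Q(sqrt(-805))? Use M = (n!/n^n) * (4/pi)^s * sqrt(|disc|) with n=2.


d = -805, d mod 4 = 3, so disc(K) = 4d = -3220; |disc(K)| = 3220
Imaginary quadratic field, so n = 2, s = r2 = 1, r1 = 0
M = (n!/n^n) * (4/pi)^s * sqrt(|disc(K)|) = (2!/2^2) * (4/pi)^1 * sqrt(3220)
= 0.5 * 1.273240 * 56.745044
= 36.1250

36.1250


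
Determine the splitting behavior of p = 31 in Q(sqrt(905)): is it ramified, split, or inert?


K = Q(sqrt(905)). Since d mod 4 = 1, disc(K) = 905.
Check p | disc: 905 mod 31 = 6.
p does not divide disc. Compute Legendre symbol (d/p):
6^((31-1)/2) mod 31 = -1
(d/p) = -1, so p is inert: (p) stays prime with e=1, f=2, g=1.
Therefore p is inert.

inert


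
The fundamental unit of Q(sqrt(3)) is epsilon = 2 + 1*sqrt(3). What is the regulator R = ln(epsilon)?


epsilon = 2 + 1*sqrt(3)
= 3.7321
R = ln(3.7321)
= 1.3170

1.3170


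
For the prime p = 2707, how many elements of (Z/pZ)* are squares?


For prime p, the number of non-zero quadratic residues is (p-1)/2.
= (2707-1)/2
= 1353

1353


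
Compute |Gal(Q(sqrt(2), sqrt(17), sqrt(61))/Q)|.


The 3 square roots of distinct primes are multiplicatively independent over Q,
so [K:Q] = 2^3 and Gal(K/Q) is isomorphic to (Z/2Z)^3.
|Gal| = 2^3 = 8

8


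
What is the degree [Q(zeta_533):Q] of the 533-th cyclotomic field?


The degree equals Euler's totient phi(533).
533 = 13 * 41
phi(533) = 480

480


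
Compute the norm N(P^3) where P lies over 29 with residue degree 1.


N(P^a) = p^(a*f)
= 29^(3*1)
= 29^3
= 24389

24389


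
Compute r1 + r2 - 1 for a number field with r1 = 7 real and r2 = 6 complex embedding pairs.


By Dirichlet's unit theorem:
rank = r1 + r2 - 1
= 7 + 6 - 1
= 12

12


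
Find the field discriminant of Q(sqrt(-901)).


For K = Q(sqrt(d)) with d squarefree: disc(K) = d if d = 1 mod 4, and disc(K) = 4d if d = 2 or 3 mod 4.
Here d = -901, and d mod 4 = 3.
d = 3 mod 4, not 1 (O_K = Z[sqrt(d)]), so disc(K) = 4d = 4 * (-901) = -3604

-3604


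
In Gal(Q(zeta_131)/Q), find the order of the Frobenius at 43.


The Frobenius at p in Gal(Q(zeta_n)/Q) = (Z/nZ)* is the class of p, so its order is ord_131(43), the smallest k >= 1 with 43^k = 1 mod 131.
n = 131 = 131, phi(131) = 130; the order divides phi(n).
Divisors of 130: 1, 2, 5, 10, 13, 26, 65, 130
Repeated squaring mod 131: 43^1 = 43, 43^2 = 15, 43^4 = 94, 43^8 = 59, 43^16 = 75, 43^32 = 123, 43^64 = 64, 43^128 = 35
Test divisors in increasing order:
  k=1: 43^1 = 43 mod 131
  k=2: 43^2 = 15 mod 131
  k=5: 43^5 = 94 * 43 = 112 mod 131
  k=10: 43^10 = 59 * 15 = 99 mod 131
  k=13: 43^13 = 59 * 94 * 43 = 58 mod 131
  k=26: 43^26 = 75 * 59 * 15 = 89 mod 131
  k=65: 43^65 = 64 * 43 = 1 mod 131  <- first divisor giving 1
Order = 65

65


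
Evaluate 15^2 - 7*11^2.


x^2 - d*y^2
= 15^2 - 7*11^2
= 225 - 847
= -622

-622


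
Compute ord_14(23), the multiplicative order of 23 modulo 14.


We want ord_14(23), the smallest k >= 1 with 23^k = 1 mod 14.
n = 14 = 2 * 7, phi(14) = 6; the order divides phi(n).
Divisors of 6: 1, 2, 3, 6
Repeated squaring mod 14: 23^1 = 9, 23^2 = 11, 23^4 = 9
Test divisors in increasing order:
  k=1: 23^1 = 9 mod 14
  k=2: 23^2 = 11 mod 14
  k=3: 23^3 = 11 * 9 = 1 mod 14  <- first divisor giving 1
Order = 3

3


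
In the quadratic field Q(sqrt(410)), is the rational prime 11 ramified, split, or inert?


K = Q(sqrt(410)). Since d mod 4 = 2, disc(K) = 1640.
Check p | disc: 1640 mod 11 = 1.
p does not divide disc. Compute Legendre symbol (d/p):
3^((11-1)/2) mod 11 = 1
(d/p) = 1, so p splits: (p) = P*P' with e=1, f=1, g=2.
Therefore p is split.

split


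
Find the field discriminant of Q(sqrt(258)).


For K = Q(sqrt(d)) with d squarefree: disc(K) = d if d = 1 mod 4, and disc(K) = 4d if d = 2 or 3 mod 4.
Here d = 258, and d mod 4 = 2.
d = 2 mod 4, not 1 (O_K = Z[sqrt(d)]), so disc(K) = 4d = 4 * (258) = 1032

1032


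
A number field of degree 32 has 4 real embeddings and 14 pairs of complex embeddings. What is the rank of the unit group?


By Dirichlet's unit theorem:
rank = r1 + r2 - 1
= 4 + 14 - 1
= 17

17


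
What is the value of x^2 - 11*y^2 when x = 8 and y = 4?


x^2 - d*y^2
= 8^2 - 11*4^2
= 64 - 176
= -112

-112


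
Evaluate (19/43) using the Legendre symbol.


p = 43 is prime, so compute (19/43) with the reciprocity algorithm (Jacobi-symbol steps: pull out 2s via (2/n), flip via reciprocity, reduce):
  reciprocity: (19/43) -> -(43/19)
  reduce: (5/19)
  reciprocity: (5/19) -> +(19/5)
  reduce: (4/5)
  pull out 2: (2/5) = -1  (since 5 mod 8 = 5)
  pull out 2: (2/5) = -1  (since 5 mod 8 = 5)
  (1/5) = 1
Product of signs = -1
(19/43) = -1

-1


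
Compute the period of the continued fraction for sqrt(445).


Run the CF algorithm for sqrt(445).
a_0 = floor(sqrt(445)) = 21; set m_0=0, q_0=1.
Recurrence: m' = q*a - m,  q' = (d - m'^2)/q,  a' = floor((a_0 + m')/q').
  step 1: m=21, q=4, a=10
  step 2: m=19, q=21, a=1
  step 3: m=2, q=21, a=1
  step 4: m=19, q=4, a=10
  step 5: m=21, q=1, a=42
a_5 = 2*a_0 = 42, so the period closes here.
sqrt(445) = [21; 10, 1, 1, 10, 42]
Period length = 5

5


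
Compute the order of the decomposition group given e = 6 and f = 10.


|D_P| = e * f
= 6 * 10
= 60

60


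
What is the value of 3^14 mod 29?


p = 29 is prime and the exponent is (p-1)/2 = 14, so by Euler's criterion 3^14 = (3/29) = +1 or -1 mod 29.
Compute by square-and-multiply:
  14 = 8 + 4 + 2 (binary 1110)
  Repeated squaring mod 29: 3^1 = 3, 3^2 = 9, 3^4 = 23, 3^8 = 7
  3^14 = 3^8 * 3^4 * 3^2 = 7 * 23 * 9 mod 29
    7 * 23 = 161 = 16 mod 29
    16 * 9 = 144 = 28 mod 29
  3^14 = 28 mod 29
Result 28 = p - 1 = -1 mod 29: 3 is a quadratic non-residue mod 29. As a residue in [0, p-1] the value is 28.
3^14 mod 29 = 28

28


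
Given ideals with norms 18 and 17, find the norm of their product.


N(IJ) = N(I) * N(J)
= 18 * 17
= 306

306


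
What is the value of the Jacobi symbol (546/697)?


Compute (546/697) via quadratic reciprocity:
  pull out 2: (2/697) = +1  (since 697 mod 8 = 1)
  reciprocity: (273/697) -> +(697/273)
  reduce: (151/273)
  reciprocity: (151/273) -> +(273/151)
  reduce: (122/151)
  pull out 2: (2/151) = +1  (since 151 mod 8 = 7)
  reciprocity: (61/151) -> +(151/61)
  reduce: (29/61)
  reciprocity: (29/61) -> +(61/29)
  reduce: (3/29)
  reciprocity: (3/29) -> +(29/3)
  reduce: (2/3)
  pull out 2: (2/3) = -1  (since 3 mod 8 = 3)
  (1/3) = 1
Product of signs = -1

-1


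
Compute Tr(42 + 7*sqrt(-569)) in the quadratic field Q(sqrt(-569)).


Tr(a + b*sqrt(d)) = (a + b*sqrt(d)) + (a - b*sqrt(d)) = 2a
= 2 * (42)
= 84

84


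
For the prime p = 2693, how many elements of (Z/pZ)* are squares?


For prime p, the number of non-zero quadratic residues is (p-1)/2.
= (2693-1)/2
= 1346

1346


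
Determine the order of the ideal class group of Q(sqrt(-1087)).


K = Q(sqrt(-1087)). d mod 4 = 1, so D = disc(K) = d = -1087
h(K) equals the number of primitive reduced positive-definite forms (a, b, c) = a*x^2 + b*x*y + c*y^2 with b^2 - 4ac = D,
where reduced means |b| <= a <= c, with b >= 0 whenever |b| = a or a = c, and primitive means gcd(a, b, c) = 1.
Reduced forces 3a^2 <= |D| = 1087, so 1 <= a <= 19; b must have the parity of D, and c = (b^2 - D)/(4a) must be an integer >= a.
Enumerate a = 1..19, b in [-a, a]:
  a=1: (1, 1, 272)  [1]
  a=2: (2, -1, 136), (2, 1, 136)  [2]
  a=3: none
  a=4: (4, -1, 68), (4, 1, 68)  [2]
  a=5..7: none
  a=8: (8, -1, 34), (8, 1, 34)  [2]
  a=9..15: none
  a=16: (16, -1, 17), (16, 1, 17)  [2]
  a=17..19: none
Total reduced forms: 1 + 2 + 2 + 2 + 2 = 9
h = 9

9


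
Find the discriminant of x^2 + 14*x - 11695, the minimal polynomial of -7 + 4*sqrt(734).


The element -7 + 4*sqrt(734) has minimal polynomial:
x^2 + 14*x - 11695
Discriminant = (14)^2 - 4*(-11695)
= 196 + 46780
= 46976

46976


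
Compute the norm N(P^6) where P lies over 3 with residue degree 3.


N(P^a) = p^(a*f)
= 3^(6*3)
= 3^18
= 387420489

387420489


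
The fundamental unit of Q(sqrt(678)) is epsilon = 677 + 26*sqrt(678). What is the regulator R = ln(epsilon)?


epsilon = 677 + 26*sqrt(678)
= 1353.9993
R = ln(1353.9993)
= 7.2108

7.2108


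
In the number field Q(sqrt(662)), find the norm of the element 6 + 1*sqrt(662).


N(a + b*sqrt(d)) = a^2 - d*b^2
= (6)^2 - (662)*(1)^2
= 36 - 662
= -626

-626


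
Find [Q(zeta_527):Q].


The degree equals Euler's totient phi(527).
527 = 17 * 31
phi(527) = 480

480


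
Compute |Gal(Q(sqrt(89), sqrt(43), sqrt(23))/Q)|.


The 3 square roots of distinct primes are multiplicatively independent over Q,
so [K:Q] = 2^3 and Gal(K/Q) is isomorphic to (Z/2Z)^3.
|Gal| = 2^3 = 8

8


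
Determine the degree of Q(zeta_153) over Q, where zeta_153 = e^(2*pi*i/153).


The degree equals Euler's totient phi(153).
153 = 3^2 * 17
phi(153) = 96

96


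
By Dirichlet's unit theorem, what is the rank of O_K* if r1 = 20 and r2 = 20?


By Dirichlet's unit theorem:
rank = r1 + r2 - 1
= 20 + 20 - 1
= 39

39


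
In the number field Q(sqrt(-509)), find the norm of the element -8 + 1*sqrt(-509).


N(a + b*sqrt(d)) = a^2 - d*b^2
= (-8)^2 - (-509)*(1)^2
= 64 + 509
= 573

573


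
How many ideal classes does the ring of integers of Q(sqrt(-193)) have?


K = Q(sqrt(-193)). d mod 4 = 3, so D = disc(K) = 4d = -772
h(K) equals the number of primitive reduced positive-definite forms (a, b, c) = a*x^2 + b*x*y + c*y^2 with b^2 - 4ac = D,
where reduced means |b| <= a <= c, with b >= 0 whenever |b| = a or a = c, and primitive means gcd(a, b, c) = 1.
Reduced forces 3a^2 <= |D| = 772, so 1 <= a <= 16; b must have the parity of D, and c = (b^2 - D)/(4a) must be an integer >= a.
Enumerate a = 1..16, b in [-a, a]:
  a=1: (1, 0, 193)  [1]
  a=2: (2, 2, 97)  [1]
  a=3..10: none
  a=11: (11, -8, 19), (11, 8, 19)  [2]
  a=12..16: none
Total reduced forms: 1 + 1 + 2 = 4
h = 4

4


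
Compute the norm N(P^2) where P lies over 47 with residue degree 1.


N(P^a) = p^(a*f)
= 47^(2*1)
= 47^2
= 2209

2209


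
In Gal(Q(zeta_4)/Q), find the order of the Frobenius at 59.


The Frobenius at p in Gal(Q(zeta_n)/Q) = (Z/nZ)* is the class of p, so its order is ord_4(59), the smallest k >= 1 with 59^k = 1 mod 4.
n = 4 = 2^2, phi(4) = 2; the order divides phi(n).
Divisors of 2: 1, 2
Repeated squaring mod 4: 59^1 = 3, 59^2 = 1
Test divisors in increasing order:
  k=1: 59^1 = 3 mod 4
  k=2: 59^2 = 1 mod 4  <- first divisor giving 1
Order = 2

2


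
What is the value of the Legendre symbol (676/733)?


p = 733 is prime, so compute (676/733) with the reciprocity algorithm (Jacobi-symbol steps: pull out 2s via (2/n), flip via reciprocity, reduce):
  pull out 2: (2/733) = -1  (since 733 mod 8 = 5)
  pull out 2: (2/733) = -1  (since 733 mod 8 = 5)
  reciprocity: (169/733) -> +(733/169)
  reduce: (57/169)
  reciprocity: (57/169) -> +(169/57)
  reduce: (55/57)
  reciprocity: (55/57) -> +(57/55)
  reduce: (2/55)
  pull out 2: (2/55) = +1  (since 55 mod 8 = 7)
  (1/55) = 1
Product of signs = 1
(676/733) = 1

1


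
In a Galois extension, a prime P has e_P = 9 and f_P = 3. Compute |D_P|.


|D_P| = e * f
= 9 * 3
= 27

27


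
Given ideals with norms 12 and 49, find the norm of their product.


N(IJ) = N(I) * N(J)
= 12 * 49
= 588

588


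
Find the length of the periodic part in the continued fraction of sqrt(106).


Run the CF algorithm for sqrt(106).
a_0 = floor(sqrt(106)) = 10; set m_0=0, q_0=1.
Recurrence: m' = q*a - m,  q' = (d - m'^2)/q,  a' = floor((a_0 + m')/q').
  step 1: m=10, q=6, a=3
  step 2: m=8, q=7, a=2
  step 3: m=6, q=10, a=1
  step 4: m=4, q=9, a=1
  step 5: m=5, q=9, a=1
  step 6: m=4, q=10, a=1
  step 7: m=6, q=7, a=2
  step 8: m=8, q=6, a=3
  step 9: m=10, q=1, a=20
a_9 = 2*a_0 = 20, so the period closes here.
sqrt(106) = [10; 3, 2, 1, 1, 1, 1, 2, 3, 20]
Period length = 9

9


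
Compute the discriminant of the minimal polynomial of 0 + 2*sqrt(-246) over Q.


The element 0 + 2*sqrt(-246) has minimal polynomial:
x^2 + 0*x + 984
Discriminant = (0)^2 - 4*(984)
= 0 - 3936
= -3936

-3936


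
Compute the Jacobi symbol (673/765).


Compute (673/765) via quadratic reciprocity:
  reciprocity: (673/765) -> +(765/673)
  reduce: (92/673)
  pull out 2: (2/673) = +1  (since 673 mod 8 = 1)
  pull out 2: (2/673) = +1  (since 673 mod 8 = 1)
  reciprocity: (23/673) -> +(673/23)
  reduce: (6/23)
  pull out 2: (2/23) = +1  (since 23 mod 8 = 7)
  reciprocity: (3/23) -> -(23/3)
  reduce: (2/3)
  pull out 2: (2/3) = -1  (since 3 mod 8 = 3)
  (1/3) = 1
Product of signs = 1

1


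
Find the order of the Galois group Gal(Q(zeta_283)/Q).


|Gal(Q(zeta_283)/Q)| = phi(283)
= 282

282


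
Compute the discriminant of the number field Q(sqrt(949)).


For K = Q(sqrt(d)) with d squarefree: disc(K) = d if d = 1 mod 4, and disc(K) = 4d if d = 2 or 3 mod 4.
Here d = 949, and d mod 4 = 1.
d = 1 mod 4 (O_K = Z[(1+sqrt(d))/2]), so disc(K) = d = 949

949


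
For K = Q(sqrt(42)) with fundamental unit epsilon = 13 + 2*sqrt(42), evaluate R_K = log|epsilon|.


epsilon = 13 + 2*sqrt(42)
= 25.9615
R = ln(25.9615)
= 3.2566

3.2566


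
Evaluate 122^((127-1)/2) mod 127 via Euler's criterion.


p = 127 is prime and the exponent is (p-1)/2 = 63, so by Euler's criterion 122^63 = (122/127) = +1 or -1 mod 127.
Compute by square-and-multiply:
  63 = 32 + 16 + 8 + 4 + 2 + 1 (binary 111111)
  Repeated squaring mod 127: 122^1 = 122, 122^2 = 25, 122^4 = 117, 122^8 = 100, 122^16 = 94, 122^32 = 73
  122^63 = 122^32 * 122^16 * 122^8 * 122^4 * 122^2 * 122^1 = 73 * 94 * 100 * 117 * 25 * 122 mod 127
    73 * 94 = 6862 = 4 mod 127
    4 * 100 = 400 = 19 mod 127
    19 * 117 = 2223 = 64 mod 127
    64 * 25 = 1600 = 76 mod 127
    76 * 122 = 9272 = 1 mod 127
  122^63 = 1 mod 127
Result 1: 122 is a quadratic residue mod 127.
122^63 mod 127 = 1

1


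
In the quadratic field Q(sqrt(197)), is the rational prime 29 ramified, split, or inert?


K = Q(sqrt(197)). Since d mod 4 = 1, disc(K) = 197.
Check p | disc: 197 mod 29 = 23.
p does not divide disc. Compute Legendre symbol (d/p):
23^((29-1)/2) mod 29 = 1
(d/p) = 1, so p splits: (p) = P*P' with e=1, f=1, g=2.
Therefore p is split.

split


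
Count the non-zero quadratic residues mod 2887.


For prime p, the number of non-zero quadratic residues is (p-1)/2.
= (2887-1)/2
= 1443

1443


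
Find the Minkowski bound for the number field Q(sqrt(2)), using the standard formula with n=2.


d = 2, d mod 4 = 2, so disc(K) = 4d = 8; |disc(K)| = 8
Real quadratic field, so n = 2, s = r2 = 0, r1 = 2
M = (n!/n^n) * (4/pi)^s * sqrt(|disc(K)|) = (2!/2^2) * (4/pi)^0 * sqrt(8)
= 0.5 * 1.000000 * 2.828427
= 1.4142

1.4142


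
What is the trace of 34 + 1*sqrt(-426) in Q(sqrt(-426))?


Tr(a + b*sqrt(d)) = (a + b*sqrt(d)) + (a - b*sqrt(d)) = 2a
= 2 * (34)
= 68

68


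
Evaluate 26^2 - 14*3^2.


x^2 - d*y^2
= 26^2 - 14*3^2
= 676 - 126
= 550

550


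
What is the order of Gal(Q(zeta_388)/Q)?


|Gal(Q(zeta_388)/Q)| = phi(388)
= 192

192


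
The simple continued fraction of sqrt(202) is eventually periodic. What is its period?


Run the CF algorithm for sqrt(202).
a_0 = floor(sqrt(202)) = 14; set m_0=0, q_0=1.
Recurrence: m' = q*a - m,  q' = (d - m'^2)/q,  a' = floor((a_0 + m')/q').
  step 1: m=14, q=6, a=4
  step 2: m=10, q=17, a=1
  step 3: m=7, q=9, a=2
  step 4: m=11, q=9, a=2
  step 5: m=7, q=17, a=1
  step 6: m=10, q=6, a=4
  step 7: m=14, q=1, a=28
a_7 = 2*a_0 = 28, so the period closes here.
sqrt(202) = [14; 4, 1, 2, 2, 1, 4, 28]
Period length = 7

7


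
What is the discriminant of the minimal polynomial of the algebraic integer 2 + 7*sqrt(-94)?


The element 2 + 7*sqrt(-94) has minimal polynomial:
x^2 - 4*x + 4610
Discriminant = (-4)^2 - 4*(4610)
= 16 - 18440
= -18424

-18424


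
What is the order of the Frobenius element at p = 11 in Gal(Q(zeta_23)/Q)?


The Frobenius at p in Gal(Q(zeta_n)/Q) = (Z/nZ)* is the class of p, so its order is ord_23(11), the smallest k >= 1 with 11^k = 1 mod 23.
n = 23 = 23, phi(23) = 22; the order divides phi(n).
Divisors of 22: 1, 2, 11, 22
Repeated squaring mod 23: 11^1 = 11, 11^2 = 6, 11^4 = 13, 11^8 = 8, 11^16 = 18
Test divisors in increasing order:
  k=1: 11^1 = 11 mod 23
  k=2: 11^2 = 6 mod 23
  k=11: 11^11 = 8 * 6 * 11 = 22 mod 23
  k=22: 11^22 = 18 * 13 * 6 = 1 mod 23  <- first divisor giving 1
Order = 22

22


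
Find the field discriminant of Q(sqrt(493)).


For K = Q(sqrt(d)) with d squarefree: disc(K) = d if d = 1 mod 4, and disc(K) = 4d if d = 2 or 3 mod 4.
Here d = 493, and d mod 4 = 1.
d = 1 mod 4 (O_K = Z[(1+sqrt(d))/2]), so disc(K) = d = 493

493


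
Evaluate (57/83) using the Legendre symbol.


p = 83 is prime, so compute (57/83) with the reciprocity algorithm (Jacobi-symbol steps: pull out 2s via (2/n), flip via reciprocity, reduce):
  reciprocity: (57/83) -> +(83/57)
  reduce: (26/57)
  pull out 2: (2/57) = +1  (since 57 mod 8 = 1)
  reciprocity: (13/57) -> +(57/13)
  reduce: (5/13)
  reciprocity: (5/13) -> +(13/5)
  reduce: (3/5)
  reciprocity: (3/5) -> +(5/3)
  reduce: (2/3)
  pull out 2: (2/3) = -1  (since 3 mod 8 = 3)
  (1/3) = 1
Product of signs = -1
(57/83) = -1

-1


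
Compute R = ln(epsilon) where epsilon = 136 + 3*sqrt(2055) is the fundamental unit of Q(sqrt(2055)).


epsilon = 136 + 3*sqrt(2055)
= 271.9963
R = ln(271.9963)
= 5.6058

5.6058


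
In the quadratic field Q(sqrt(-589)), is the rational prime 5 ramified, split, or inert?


K = Q(sqrt(-589)). Since d mod 4 = 3, disc(K) = -2356.
Check p | disc: -2356 mod 5 = 4.
p does not divide disc. Compute Legendre symbol (d/p):
1^((5-1)/2) mod 5 = 1
(d/p) = 1, so p splits: (p) = P*P' with e=1, f=1, g=2.
Therefore p is split.

split


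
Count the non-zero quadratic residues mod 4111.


For prime p, the number of non-zero quadratic residues is (p-1)/2.
= (4111-1)/2
= 2055

2055


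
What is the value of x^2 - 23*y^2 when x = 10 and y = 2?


x^2 - d*y^2
= 10^2 - 23*2^2
= 100 - 92
= 8

8


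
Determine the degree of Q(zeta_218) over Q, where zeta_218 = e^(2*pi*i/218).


The degree equals Euler's totient phi(218).
218 = 2 * 109
phi(218) = 108

108


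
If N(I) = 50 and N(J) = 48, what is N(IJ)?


N(IJ) = N(I) * N(J)
= 50 * 48
= 2400

2400


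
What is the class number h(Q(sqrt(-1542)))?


K = Q(sqrt(-1542)). d mod 4 = 2, so D = disc(K) = 4d = -6168
h(K) equals the number of primitive reduced positive-definite forms (a, b, c) = a*x^2 + b*x*y + c*y^2 with b^2 - 4ac = D,
where reduced means |b| <= a <= c, with b >= 0 whenever |b| = a or a = c, and primitive means gcd(a, b, c) = 1.
Reduced forces 3a^2 <= |D| = 6168, so 1 <= a <= 45; b must have the parity of D, and c = (b^2 - D)/(4a) must be an integer >= a.
Enumerate a = 1..45, b in [-a, a]:
  a=1: (1, 0, 1542)  [1]
  a=2: (2, 0, 771)  [1]
  a=3: (3, 0, 514)  [1]
  a=4..5: none
  a=6: (6, 0, 257)  [1]
  a=7..10: none
  a=11: (11, -6, 141), (11, 6, 141)  [2]
  a=12..18: none
  a=19: (19, -8, 82), (19, 8, 82)  [2]
  a=20..21: none
  a=22: (22, -16, 73), (22, 16, 73)  [2]
  a=23..28: none
  a=29: (29, -26, 59), (29, 26, 59)  [2]
  a=30: none
  a=31: (31, -30, 57), (31, 30, 57)  [2]
  a=32: none
  a=33: (33, -6, 47), (33, 6, 47)  [2]
  a=34..36: none
  a=37: (37, -14, 43), (37, 14, 43)  [2]
  a=38: (38, -8, 41), (38, 8, 41)  [2]
  a=39..45: none
Total reduced forms: 1 + 1 + 1 + 1 + 2 + 2 + 2 + 2 + 2 + 2 + 2 + 2 = 20
h = 20

20
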